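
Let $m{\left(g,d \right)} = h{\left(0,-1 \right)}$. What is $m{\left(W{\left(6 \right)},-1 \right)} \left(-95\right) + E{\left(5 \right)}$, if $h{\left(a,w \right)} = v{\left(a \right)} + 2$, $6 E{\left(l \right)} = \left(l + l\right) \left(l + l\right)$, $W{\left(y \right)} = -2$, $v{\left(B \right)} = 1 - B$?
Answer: $- \frac{805}{3} \approx -268.33$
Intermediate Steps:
$E{\left(l \right)} = \frac{2 l^{2}}{3}$ ($E{\left(l \right)} = \frac{\left(l + l\right) \left(l + l\right)}{6} = \frac{2 l 2 l}{6} = \frac{4 l^{2}}{6} = \frac{2 l^{2}}{3}$)
$h{\left(a,w \right)} = 3 - a$ ($h{\left(a,w \right)} = \left(1 - a\right) + 2 = 3 - a$)
$m{\left(g,d \right)} = 3$ ($m{\left(g,d \right)} = 3 - 0 = 3 + 0 = 3$)
$m{\left(W{\left(6 \right)},-1 \right)} \left(-95\right) + E{\left(5 \right)} = 3 \left(-95\right) + \frac{2 \cdot 5^{2}}{3} = -285 + \frac{2}{3} \cdot 25 = -285 + \frac{50}{3} = - \frac{805}{3}$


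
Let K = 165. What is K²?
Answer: 27225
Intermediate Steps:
K² = 165² = 27225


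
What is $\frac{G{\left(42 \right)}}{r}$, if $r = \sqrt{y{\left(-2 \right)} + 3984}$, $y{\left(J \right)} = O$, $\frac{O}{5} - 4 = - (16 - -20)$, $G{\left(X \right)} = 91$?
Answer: $\frac{91 \sqrt{239}}{956} \approx 1.4716$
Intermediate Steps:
$O = -160$ ($O = 20 + 5 \left(- (16 - -20)\right) = 20 + 5 \left(- (16 + 20)\right) = 20 + 5 \left(\left(-1\right) 36\right) = 20 + 5 \left(-36\right) = 20 - 180 = -160$)
$y{\left(J \right)} = -160$
$r = 4 \sqrt{239}$ ($r = \sqrt{-160 + 3984} = \sqrt{3824} = 4 \sqrt{239} \approx 61.839$)
$\frac{G{\left(42 \right)}}{r} = \frac{91}{4 \sqrt{239}} = 91 \frac{\sqrt{239}}{956} = \frac{91 \sqrt{239}}{956}$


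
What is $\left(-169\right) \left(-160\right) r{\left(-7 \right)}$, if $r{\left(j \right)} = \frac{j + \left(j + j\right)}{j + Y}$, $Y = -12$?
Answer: $\frac{567840}{19} \approx 29886.0$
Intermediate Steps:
$r{\left(j \right)} = \frac{3 j}{-12 + j}$ ($r{\left(j \right)} = \frac{j + \left(j + j\right)}{j - 12} = \frac{j + 2 j}{-12 + j} = \frac{3 j}{-12 + j}$)
$\left(-169\right) \left(-160\right) r{\left(-7 \right)} = \left(-169\right) \left(-160\right) 3 \left(-7\right) \frac{1}{-12 - 7} = 27040 \cdot 3 \left(-7\right) \frac{1}{-19} = 27040 \cdot 3 \left(-7\right) \left(- \frac{1}{19}\right) = 27040 \cdot \frac{21}{19} = \frac{567840}{19}$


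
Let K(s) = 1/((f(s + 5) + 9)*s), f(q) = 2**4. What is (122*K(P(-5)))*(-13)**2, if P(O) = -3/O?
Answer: 20618/15 ≈ 1374.5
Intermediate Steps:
f(q) = 16
K(s) = 1/(25*s) (K(s) = 1/((16 + 9)*s) = 1/(25*s))
(122*K(P(-5)))*(-13)**2 = (122*(1/(25*((-3/(-5))))))*(-13)**2 = (122*(1/(25*((-3*(-1/5))))))*169 = (122*(1/(25*(3/5))))*169 = (122*((1/25)*(5/3)))*169 = (122*(1/15))*169 = (122/15)*169 = 20618/15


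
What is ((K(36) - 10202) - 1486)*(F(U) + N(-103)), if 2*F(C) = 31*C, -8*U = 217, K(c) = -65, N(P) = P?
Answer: 98431375/16 ≈ 6.1520e+6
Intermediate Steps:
U = -217/8 (U = -⅛*217 = -217/8 ≈ -27.125)
F(C) = 31*C/2 (F(C) = (31*C)/2 = 31*C/2)
((K(36) - 10202) - 1486)*(F(U) + N(-103)) = ((-65 - 10202) - 1486)*((31/2)*(-217/8) - 103) = (-10267 - 1486)*(-6727/16 - 103) = -11753*(-8375/16) = 98431375/16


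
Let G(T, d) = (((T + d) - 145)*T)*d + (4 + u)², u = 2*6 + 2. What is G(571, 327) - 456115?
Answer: 140142110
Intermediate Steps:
u = 14 (u = 12 + 2 = 14)
G(T, d) = 324 + T*d*(-145 + T + d) (G(T, d) = (((T + d) - 145)*T)*d + (4 + 14)² = ((-145 + T + d)*T)*d + 18² = (T*(-145 + T + d))*d + 324 = T*d*(-145 + T + d) + 324 = 324 + T*d*(-145 + T + d))
G(571, 327) - 456115 = (324 + 571*327² + 327*571² - 145*571*327) - 456115 = (324 + 571*106929 + 327*326041 - 27073965) - 456115 = (324 + 61056459 + 106615407 - 27073965) - 456115 = 140598225 - 456115 = 140142110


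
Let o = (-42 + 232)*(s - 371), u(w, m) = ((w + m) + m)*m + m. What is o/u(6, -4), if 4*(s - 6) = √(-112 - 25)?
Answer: -34675/2 + 95*I*√137/8 ≈ -17338.0 + 138.99*I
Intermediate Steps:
s = 6 + I*√137/4 (s = 6 + √(-112 - 25)/4 = 6 + √(-137)/4 = 6 + (I*√137)/4 = 6 + I*√137/4 ≈ 6.0 + 2.9262*I)
u(w, m) = m + m*(w + 2*m) (u(w, m) = ((m + w) + m)*m + m = (w + 2*m)*m + m = m*(w + 2*m) + m = m + m*(w + 2*m))
o = -69350 + 95*I*√137/2 (o = (-42 + 232)*((6 + I*√137/4) - 371) = 190*(-365 + I*√137/4) = -69350 + 95*I*√137/2 ≈ -69350.0 + 555.97*I)
o/u(6, -4) = (-69350 + 95*I*√137/2)/((-4*(1 + 6 + 2*(-4)))) = (-69350 + 95*I*√137/2)/((-4*(1 + 6 - 8))) = (-69350 + 95*I*√137/2)/((-4*(-1))) = (-69350 + 95*I*√137/2)/4 = (-69350 + 95*I*√137/2)*(¼) = -34675/2 + 95*I*√137/8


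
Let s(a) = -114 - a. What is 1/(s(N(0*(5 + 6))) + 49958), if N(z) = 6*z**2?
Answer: 1/49844 ≈ 2.0063e-5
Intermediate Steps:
1/(s(N(0*(5 + 6))) + 49958) = 1/((-114 - 6*(0*(5 + 6))**2) + 49958) = 1/((-114 - 6*(0*11)**2) + 49958) = 1/((-114 - 6*0**2) + 49958) = 1/((-114 - 6*0) + 49958) = 1/((-114 - 1*0) + 49958) = 1/((-114 + 0) + 49958) = 1/(-114 + 49958) = 1/49844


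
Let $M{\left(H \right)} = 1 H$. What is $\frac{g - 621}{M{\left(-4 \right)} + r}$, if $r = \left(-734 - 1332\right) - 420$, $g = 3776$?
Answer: $- \frac{631}{498} \approx -1.2671$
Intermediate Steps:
$r = -2486$ ($r = -2066 - 420 = -2486$)
$M{\left(H \right)} = H$
$\frac{g - 621}{M{\left(-4 \right)} + r} = \frac{3776 - 621}{-4 - 2486} = \frac{3155}{-2490} = 3155 \left(- \frac{1}{2490}\right) = - \frac{631}{498}$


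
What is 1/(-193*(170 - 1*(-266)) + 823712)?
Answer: 1/739564 ≈ 1.3521e-6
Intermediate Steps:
1/(-193*(170 - 1*(-266)) + 823712) = 1/(-193*(170 + 266) + 823712) = 1/(-193*436 + 823712) = 1/(-84148 + 823712) = 1/739564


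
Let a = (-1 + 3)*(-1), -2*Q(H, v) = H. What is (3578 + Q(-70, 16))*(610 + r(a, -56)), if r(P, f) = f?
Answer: 2001602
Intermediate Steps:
Q(H, v) = -H/2
a = -2 (a = 2*(-1) = -2)
(3578 + Q(-70, 16))*(610 + r(a, -56)) = (3578 - ½*(-70))*(610 - 56) = (3578 + 35)*554 = 3613*554 = 2001602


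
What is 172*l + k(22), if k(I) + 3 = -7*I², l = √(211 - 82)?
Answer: -3391 + 172*√129 ≈ -1437.5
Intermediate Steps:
l = √129 ≈ 11.358
k(I) = -3 - 7*I²
172*l + k(22) = 172*√129 + (-3 - 7*22²) = 172*√129 + (-3 - 7*484) = 172*√129 + (-3 - 3388) = 172*√129 - 3391 = -3391 + 172*√129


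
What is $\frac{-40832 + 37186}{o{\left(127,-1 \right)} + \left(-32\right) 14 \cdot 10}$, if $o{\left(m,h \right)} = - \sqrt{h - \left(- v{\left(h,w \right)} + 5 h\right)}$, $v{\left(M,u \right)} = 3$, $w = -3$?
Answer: $\frac{2333440}{2867199} - \frac{3646 \sqrt{7}}{20070393} \approx 0.81336$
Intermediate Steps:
$o{\left(m,h \right)} = - \sqrt{3 - 4 h}$ ($o{\left(m,h \right)} = - \sqrt{h - \left(-3 + 5 h\right)} = - \sqrt{3 - 4 h}$)
$\frac{-40832 + 37186}{o{\left(127,-1 \right)} + \left(-32\right) 14 \cdot 10} = \frac{-40832 + 37186}{- \sqrt{3 - -4} + \left(-32\right) 14 \cdot 10} = - \frac{3646}{- \sqrt{3 + 4} - 4480} = - \frac{3646}{- \sqrt{7} - 4480} = - \frac{3646}{-4480 - \sqrt{7}}$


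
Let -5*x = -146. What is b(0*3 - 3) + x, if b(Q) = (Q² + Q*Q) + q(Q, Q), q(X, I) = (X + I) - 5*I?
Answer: 281/5 ≈ 56.200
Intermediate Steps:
x = 146/5 (x = -⅕*(-146) = 146/5 ≈ 29.200)
q(X, I) = X - 4*I (q(X, I) = (I + X) - 5*I = X - 4*I)
b(Q) = -3*Q + 2*Q² (b(Q) = (Q² + Q*Q) + (Q - 4*Q) = (Q² + Q²) - 3*Q = 2*Q² - 3*Q = -3*Q + 2*Q²)
b(0*3 - 3) + x = (0*3 - 3)*(-3 + 2*(0*3 - 3)) + 146/5 = (0 - 3)*(-3 + 2*(0 - 3)) + 146/5 = -3*(-3 + 2*(-3)) + 146/5 = -3*(-3 - 6) + 146/5 = -3*(-9) + 146/5 = 27 + 146/5 = 281/5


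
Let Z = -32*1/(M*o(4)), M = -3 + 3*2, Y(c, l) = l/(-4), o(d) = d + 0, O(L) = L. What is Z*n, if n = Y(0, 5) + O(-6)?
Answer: 58/3 ≈ 19.333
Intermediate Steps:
o(d) = d
Y(c, l) = -l/4 (Y(c, l) = l*(-¼) = -l/4)
M = 3 (M = -3 + 6 = 3)
n = -29/4 (n = -¼*5 - 6 = -5/4 - 6 = -29/4 ≈ -7.2500)
Z = -8/3 (Z = -32/(4*3) = -32/12 = -32*1/12 = -8/3 ≈ -2.6667)
Z*n = -8/3*(-29/4) = 58/3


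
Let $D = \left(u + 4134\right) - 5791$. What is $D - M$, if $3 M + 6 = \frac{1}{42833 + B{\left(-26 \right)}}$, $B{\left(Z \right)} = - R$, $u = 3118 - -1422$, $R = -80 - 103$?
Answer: $\frac{372303479}{129048} \approx 2885.0$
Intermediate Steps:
$R = -183$
$u = 4540$ ($u = 3118 + 1422 = 4540$)
$B{\left(Z \right)} = 183$ ($B{\left(Z \right)} = \left(-1\right) \left(-183\right) = 183$)
$M = - \frac{258095}{129048}$ ($M = -2 + \frac{1}{3 \left(42833 + 183\right)} = -2 + \frac{1}{3 \cdot 43016} = -2 + \frac{1}{3} \cdot \frac{1}{43016} = -2 + \frac{1}{129048} = - \frac{258095}{129048} \approx -2.0$)
$D = 2883$ ($D = \left(4540 + 4134\right) - 5791 = 8674 - 5791 = 2883$)
$D - M = 2883 - - \frac{258095}{129048} = 2883 + \frac{258095}{129048} = \frac{372303479}{129048}$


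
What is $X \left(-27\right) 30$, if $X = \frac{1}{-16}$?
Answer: $\frac{405}{8} \approx 50.625$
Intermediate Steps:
$X = - \frac{1}{16} \approx -0.0625$
$X \left(-27\right) 30 = \left(- \frac{1}{16}\right) \left(-27\right) 30 = \frac{27}{16} \cdot 30 = \frac{405}{8}$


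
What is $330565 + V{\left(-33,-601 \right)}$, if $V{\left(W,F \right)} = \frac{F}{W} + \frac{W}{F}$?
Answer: $\frac{6556457935}{19833} \approx 3.3058 \cdot 10^{5}$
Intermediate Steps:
$330565 + V{\left(-33,-601 \right)} = 330565 - \left(- \frac{601}{33} - \frac{33}{601}\right) = 330565 - - \frac{362290}{19833} = 330565 + \left(\frac{601}{33} + \frac{33}{601}\right) = 330565 + \frac{362290}{19833} = \frac{6556457935}{19833}$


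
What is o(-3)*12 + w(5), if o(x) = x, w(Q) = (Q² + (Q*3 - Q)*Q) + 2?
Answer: 41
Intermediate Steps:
w(Q) = 2 + 3*Q² (w(Q) = (Q² + (3*Q - Q)*Q) + 2 = (Q² + (2*Q)*Q) + 2 = (Q² + 2*Q²) + 2 = 3*Q² + 2 = 2 + 3*Q²)
o(-3)*12 + w(5) = -3*12 + (2 + 3*5²) = -36 + (2 + 3*25) = -36 + (2 + 75) = -36 + 77 = 41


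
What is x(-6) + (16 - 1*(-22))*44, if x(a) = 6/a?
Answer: 1671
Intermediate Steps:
x(-6) + (16 - 1*(-22))*44 = 6/(-6) + (16 - 1*(-22))*44 = 6*(-⅙) + (16 + 22)*44 = -1 + 38*44 = -1 + 1672 = 1671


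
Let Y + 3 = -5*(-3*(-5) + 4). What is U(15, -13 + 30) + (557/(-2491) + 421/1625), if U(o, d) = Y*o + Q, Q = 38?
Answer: -5796413414/4047875 ≈ -1432.0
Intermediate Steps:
Y = -98 (Y = -3 - 5*(-3*(-5) + 4) = -3 - 5*(15 + 4) = -3 - 5*19 = -3 - 95 = -98)
U(o, d) = 38 - 98*o (U(o, d) = -98*o + 38 = 38 - 98*o)
U(15, -13 + 30) + (557/(-2491) + 421/1625) = (38 - 98*15) + (557/(-2491) + 421/1625) = (38 - 1470) + (557*(-1/2491) + 421*(1/1625)) = -1432 + (-557/2491 + 421/1625) = -1432 + 143586/4047875 = -5796413414/4047875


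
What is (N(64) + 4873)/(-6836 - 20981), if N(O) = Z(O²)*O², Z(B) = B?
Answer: -16782089/27817 ≈ -603.30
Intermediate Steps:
N(O) = O⁴ (N(O) = O²*O² = O⁴)
(N(64) + 4873)/(-6836 - 20981) = (64⁴ + 4873)/(-6836 - 20981) = (16777216 + 4873)/(-27817) = 16782089*(-1/27817) = -16782089/27817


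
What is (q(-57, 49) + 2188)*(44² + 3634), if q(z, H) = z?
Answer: 11869670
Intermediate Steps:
(q(-57, 49) + 2188)*(44² + 3634) = (-57 + 2188)*(44² + 3634) = 2131*(1936 + 3634) = 2131*5570 = 11869670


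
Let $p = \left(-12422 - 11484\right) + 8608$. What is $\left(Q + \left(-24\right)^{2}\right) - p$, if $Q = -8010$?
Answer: $7864$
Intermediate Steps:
$p = -15298$ ($p = \left(-12422 - 11484\right) + 8608 = -23906 + 8608 = -15298$)
$\left(Q + \left(-24\right)^{2}\right) - p = \left(-8010 + \left(-24\right)^{2}\right) - -15298 = \left(-8010 + 576\right) + 15298 = -7434 + 15298 = 7864$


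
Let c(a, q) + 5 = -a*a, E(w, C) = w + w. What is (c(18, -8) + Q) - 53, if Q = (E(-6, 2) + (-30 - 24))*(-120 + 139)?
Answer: -1636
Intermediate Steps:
E(w, C) = 2*w
Q = -1254 (Q = (2*(-6) + (-30 - 24))*(-120 + 139) = (-12 - 54)*19 = -66*19 = -1254)
c(a, q) = -5 - a**2 (c(a, q) = -5 - a*a = -5 - a**2)
(c(18, -8) + Q) - 53 = ((-5 - 1*18**2) - 1254) - 53 = ((-5 - 1*324) - 1254) - 53 = ((-5 - 324) - 1254) - 53 = (-329 - 1254) - 53 = -1583 - 53 = -1636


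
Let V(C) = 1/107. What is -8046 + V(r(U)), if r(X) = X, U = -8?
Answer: -860921/107 ≈ -8046.0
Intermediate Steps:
V(C) = 1/107
-8046 + V(r(U)) = -8046 + 1/107 = -860921/107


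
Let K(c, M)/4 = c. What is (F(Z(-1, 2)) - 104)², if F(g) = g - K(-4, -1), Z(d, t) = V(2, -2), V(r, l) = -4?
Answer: 8464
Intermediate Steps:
K(c, M) = 4*c
Z(d, t) = -4
F(g) = 16 + g (F(g) = g - 4*(-4) = g - 1*(-16) = g + 16 = 16 + g)
(F(Z(-1, 2)) - 104)² = ((16 - 4) - 104)² = (12 - 104)² = (-92)² = 8464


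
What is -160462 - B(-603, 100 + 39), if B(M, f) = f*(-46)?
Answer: -154068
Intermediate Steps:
B(M, f) = -46*f
-160462 - B(-603, 100 + 39) = -160462 - (-46)*(100 + 39) = -160462 - (-46)*139 = -160462 - 1*(-6394) = -160462 + 6394 = -154068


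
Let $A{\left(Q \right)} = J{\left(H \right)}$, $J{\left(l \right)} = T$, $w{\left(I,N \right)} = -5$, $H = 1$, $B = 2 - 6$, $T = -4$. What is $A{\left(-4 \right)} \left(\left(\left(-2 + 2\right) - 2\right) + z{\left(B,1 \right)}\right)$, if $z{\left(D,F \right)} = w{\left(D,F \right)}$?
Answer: $28$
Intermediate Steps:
$B = -4$ ($B = 2 - 6 = -4$)
$z{\left(D,F \right)} = -5$
$J{\left(l \right)} = -4$
$A{\left(Q \right)} = -4$
$A{\left(-4 \right)} \left(\left(\left(-2 + 2\right) - 2\right) + z{\left(B,1 \right)}\right) = - 4 \left(\left(\left(-2 + 2\right) - 2\right) - 5\right) = - 4 \left(\left(0 - 2\right) - 5\right) = - 4 \left(-2 - 5\right) = \left(-4\right) \left(-7\right) = 28$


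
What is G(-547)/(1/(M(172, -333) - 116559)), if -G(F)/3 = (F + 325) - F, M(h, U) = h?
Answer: 113477325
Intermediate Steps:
G(F) = -975 (G(F) = -3*((F + 325) - F) = -3*((325 + F) - F) = -3*325 = -975)
G(-547)/(1/(M(172, -333) - 116559)) = -975/(1/(172 - 116559)) = -975/(1/(-116387)) = -975/(-1/116387) = -975*(-116387) = 113477325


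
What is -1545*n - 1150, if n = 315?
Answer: -487825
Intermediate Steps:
-1545*n - 1150 = -1545*315 - 1150 = -486675 - 1150 = -487825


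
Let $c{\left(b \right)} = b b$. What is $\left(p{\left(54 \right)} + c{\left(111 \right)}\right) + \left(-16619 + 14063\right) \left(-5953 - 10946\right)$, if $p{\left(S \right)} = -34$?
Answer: $43206131$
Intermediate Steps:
$c{\left(b \right)} = b^{2}$
$\left(p{\left(54 \right)} + c{\left(111 \right)}\right) + \left(-16619 + 14063\right) \left(-5953 - 10946\right) = \left(-34 + 111^{2}\right) + \left(-16619 + 14063\right) \left(-5953 - 10946\right) = \left(-34 + 12321\right) - -43193844 = 12287 + 43193844 = 43206131$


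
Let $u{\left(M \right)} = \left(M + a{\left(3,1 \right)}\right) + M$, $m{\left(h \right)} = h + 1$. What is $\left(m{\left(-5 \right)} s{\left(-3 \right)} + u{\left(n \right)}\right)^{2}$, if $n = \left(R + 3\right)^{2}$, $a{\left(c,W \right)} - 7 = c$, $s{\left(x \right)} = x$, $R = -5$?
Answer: $900$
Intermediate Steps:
$m{\left(h \right)} = 1 + h$
$a{\left(c,W \right)} = 7 + c$
$n = 4$ ($n = \left(-5 + 3\right)^{2} = \left(-2\right)^{2} = 4$)
$u{\left(M \right)} = 10 + 2 M$ ($u{\left(M \right)} = \left(M + \left(7 + 3\right)\right) + M = \left(M + 10\right) + M = \left(10 + M\right) + M = 10 + 2 M$)
$\left(m{\left(-5 \right)} s{\left(-3 \right)} + u{\left(n \right)}\right)^{2} = \left(\left(1 - 5\right) \left(-3\right) + \left(10 + 2 \cdot 4\right)\right)^{2} = \left(\left(-4\right) \left(-3\right) + \left(10 + 8\right)\right)^{2} = \left(12 + 18\right)^{2} = 30^{2} = 900$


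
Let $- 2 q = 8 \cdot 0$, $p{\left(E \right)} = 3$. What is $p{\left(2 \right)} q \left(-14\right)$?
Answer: $0$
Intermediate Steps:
$q = 0$ ($q = - \frac{8 \cdot 0}{2} = \left(- \frac{1}{2}\right) 0 = 0$)
$p{\left(2 \right)} q \left(-14\right) = 3 \cdot 0 \left(-14\right) = 0 \left(-14\right) = 0$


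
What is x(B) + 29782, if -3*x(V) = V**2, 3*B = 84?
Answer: 88562/3 ≈ 29521.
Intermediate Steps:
B = 28 (B = (1/3)*84 = 28)
x(V) = -V**2/3
x(B) + 29782 = -1/3*28**2 + 29782 = -1/3*784 + 29782 = -784/3 + 29782 = 88562/3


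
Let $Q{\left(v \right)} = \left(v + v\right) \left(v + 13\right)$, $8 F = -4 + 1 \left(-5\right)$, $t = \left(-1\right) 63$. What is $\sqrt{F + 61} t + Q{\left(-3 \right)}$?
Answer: $-60 - \frac{63 \sqrt{958}}{4} \approx -547.49$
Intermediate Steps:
$t = -63$
$F = - \frac{9}{8}$ ($F = \frac{-4 + 1 \left(-5\right)}{8} = \frac{-4 - 5}{8} = \frac{1}{8} \left(-9\right) = - \frac{9}{8} \approx -1.125$)
$Q{\left(v \right)} = 2 v \left(13 + v\right)$
$\sqrt{F + 61} t + Q{\left(-3 \right)} = \sqrt{- \frac{9}{8} + 61} \left(-63\right) + 2 \left(-3\right) \left(13 - 3\right) = \sqrt{\frac{479}{8}} \left(-63\right) + 2 \left(-3\right) 10 = \frac{\sqrt{958}}{4} \left(-63\right) - 60 = - \frac{63 \sqrt{958}}{4} - 60 = -60 - \frac{63 \sqrt{958}}{4}$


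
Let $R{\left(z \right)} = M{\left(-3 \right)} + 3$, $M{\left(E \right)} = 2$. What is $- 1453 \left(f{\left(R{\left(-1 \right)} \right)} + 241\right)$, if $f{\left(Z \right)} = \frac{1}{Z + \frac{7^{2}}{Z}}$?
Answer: $- \frac{25920067}{74} \approx -3.5027 \cdot 10^{5}$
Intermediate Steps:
$R{\left(z \right)} = 5$ ($R{\left(z \right)} = 2 + 3 = 5$)
$f{\left(Z \right)} = \frac{1}{Z + \frac{49}{Z}}$
$- 1453 \left(f{\left(R{\left(-1 \right)} \right)} + 241\right) = - 1453 \left(\frac{5}{49 + 5^{2}} + 241\right) = - 1453 \left(\frac{5}{49 + 25} + 241\right) = - 1453 \left(\frac{5}{74} + 241\right) = \left(-1453\right) \frac{17839}{74} = - \frac{25920067}{74}$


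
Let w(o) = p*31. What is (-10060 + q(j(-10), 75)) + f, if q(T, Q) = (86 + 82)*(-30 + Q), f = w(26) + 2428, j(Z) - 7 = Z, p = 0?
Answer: -72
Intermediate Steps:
j(Z) = 7 + Z
w(o) = 0 (w(o) = 0*31 = 0)
f = 2428 (f = 0 + 2428 = 2428)
q(T, Q) = -5040 + 168*Q (q(T, Q) = 168*(-30 + Q) = -5040 + 168*Q)
(-10060 + q(j(-10), 75)) + f = (-10060 + (-5040 + 168*75)) + 2428 = (-10060 + (-5040 + 12600)) + 2428 = (-10060 + 7560) + 2428 = -2500 + 2428 = -72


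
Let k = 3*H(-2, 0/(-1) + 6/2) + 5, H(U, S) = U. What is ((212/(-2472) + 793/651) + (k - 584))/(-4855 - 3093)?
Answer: 26100051/355291496 ≈ 0.073461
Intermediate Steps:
k = -1 (k = 3*(-2) + 5 = -6 + 5 = -1)
((212/(-2472) + 793/651) + (k - 584))/(-4855 - 3093) = ((212/(-2472) + 793/651) + (-1 - 584))/(-4855 - 3093) = ((212*(-1/2472) + 793*(1/651)) - 585)/(-7948) = ((-53/618 + 793/651) - 585)*(-1/7948) = (50619/44702 - 585)*(-1/7948) = -26100051/44702*(-1/7948) = 26100051/355291496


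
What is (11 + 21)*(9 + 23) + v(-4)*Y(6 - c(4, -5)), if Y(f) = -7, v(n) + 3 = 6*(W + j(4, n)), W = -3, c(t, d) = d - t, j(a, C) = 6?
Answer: 919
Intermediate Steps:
v(n) = 15 (v(n) = -3 + 6*(-3 + 6) = -3 + 6*3 = -3 + 18 = 15)
(11 + 21)*(9 + 23) + v(-4)*Y(6 - c(4, -5)) = (11 + 21)*(9 + 23) + 15*(-7) = 32*32 - 105 = 1024 - 105 = 919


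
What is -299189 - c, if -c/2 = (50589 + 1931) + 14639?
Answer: -164871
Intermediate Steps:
c = -134318 (c = -2*((50589 + 1931) + 14639) = -2*(52520 + 14639) = -2*67159 = -134318)
-299189 - c = -299189 - 1*(-134318) = -299189 + 134318 = -164871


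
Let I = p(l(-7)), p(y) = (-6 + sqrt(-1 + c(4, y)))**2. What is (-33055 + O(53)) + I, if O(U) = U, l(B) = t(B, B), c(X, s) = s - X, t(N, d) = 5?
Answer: -32966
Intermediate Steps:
l(B) = 5
p(y) = (-6 + sqrt(-5 + y))**2 (p(y) = (-6 + sqrt(-1 + (y - 1*4)))**2 = (-6 + sqrt(-1 + (y - 4)))**2 = (-6 + sqrt(-1 + (-4 + y)))**2 = (-6 + sqrt(-5 + y))**2)
I = 36 (I = (-6 + sqrt(-5 + 5))**2 = (-6 + sqrt(0))**2 = (-6 + 0)**2 = (-6)**2 = 36)
(-33055 + O(53)) + I = (-33055 + 53) + 36 = -33002 + 36 = -32966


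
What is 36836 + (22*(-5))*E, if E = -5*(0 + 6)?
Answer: 40136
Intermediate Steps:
E = -30 (E = -5*6 = -30)
36836 + (22*(-5))*E = 36836 + (22*(-5))*(-30) = 36836 - 110*(-30) = 36836 + 3300 = 40136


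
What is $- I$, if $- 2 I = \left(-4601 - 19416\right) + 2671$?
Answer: $-10673$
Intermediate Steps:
$I = 10673$ ($I = - \frac{\left(-4601 - 19416\right) + 2671}{2} = - \frac{-24017 + 2671}{2} = \left(- \frac{1}{2}\right) \left(-21346\right) = 10673$)
$- I = \left(-1\right) 10673 = -10673$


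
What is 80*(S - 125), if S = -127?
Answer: -20160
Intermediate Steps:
80*(S - 125) = 80*(-127 - 125) = 80*(-252) = -20160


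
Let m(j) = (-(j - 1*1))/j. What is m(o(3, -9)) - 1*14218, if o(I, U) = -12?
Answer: -170629/12 ≈ -14219.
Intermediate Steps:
m(j) = (1 - j)/j (m(j) = (-(j - 1))/j = (-(-1 + j))/j = (1 - j)/j)
m(o(3, -9)) - 1*14218 = (1 - 1*(-12))/(-12) - 1*14218 = -(1 + 12)/12 - 14218 = -1/12*13 - 14218 = -13/12 - 14218 = -170629/12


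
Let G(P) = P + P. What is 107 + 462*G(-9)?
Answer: -8209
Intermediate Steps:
G(P) = 2*P
107 + 462*G(-9) = 107 + 462*(2*(-9)) = 107 + 462*(-18) = 107 - 8316 = -8209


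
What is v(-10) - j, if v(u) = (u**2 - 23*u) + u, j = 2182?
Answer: -1862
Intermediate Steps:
v(u) = u**2 - 22*u
v(-10) - j = -10*(-22 - 10) - 1*2182 = -10*(-32) - 2182 = 320 - 2182 = -1862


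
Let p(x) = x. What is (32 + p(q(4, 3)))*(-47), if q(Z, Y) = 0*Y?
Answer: -1504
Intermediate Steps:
q(Z, Y) = 0
(32 + p(q(4, 3)))*(-47) = (32 + 0)*(-47) = 32*(-47) = -1504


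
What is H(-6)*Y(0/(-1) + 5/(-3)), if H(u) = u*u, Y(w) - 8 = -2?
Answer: 216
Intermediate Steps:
Y(w) = 6 (Y(w) = 8 - 2 = 6)
H(u) = u²
H(-6)*Y(0/(-1) + 5/(-3)) = (-6)²*6 = 36*6 = 216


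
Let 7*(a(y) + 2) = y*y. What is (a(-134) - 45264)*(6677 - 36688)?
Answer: 8970467966/7 ≈ 1.2815e+9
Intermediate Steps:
a(y) = -2 + y**2/7 (a(y) = -2 + (y*y)/7 = -2 + y**2/7)
(a(-134) - 45264)*(6677 - 36688) = ((-2 + (1/7)*(-134)**2) - 45264)*(6677 - 36688) = ((-2 + (1/7)*17956) - 45264)*(-30011) = ((-2 + 17956/7) - 45264)*(-30011) = (17942/7 - 45264)*(-30011) = -298906/7*(-30011) = 8970467966/7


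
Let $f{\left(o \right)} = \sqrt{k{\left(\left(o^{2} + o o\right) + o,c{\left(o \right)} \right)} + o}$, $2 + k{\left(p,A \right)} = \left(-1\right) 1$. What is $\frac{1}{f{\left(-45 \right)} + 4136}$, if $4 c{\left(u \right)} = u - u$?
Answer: $\frac{517}{2138318} - \frac{i \sqrt{3}}{4276636} \approx 0.00024178 - 4.05 \cdot 10^{-7} i$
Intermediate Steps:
$c{\left(u \right)} = 0$ ($c{\left(u \right)} = \frac{u - u}{4} = \frac{1}{4} \cdot 0 = 0$)
$k{\left(p,A \right)} = -3$ ($k{\left(p,A \right)} = -2 - 1 = -3$)
$f{\left(o \right)} = \sqrt{-3 + o}$
$\frac{1}{f{\left(-45 \right)} + 4136} = \frac{1}{\sqrt{-3 - 45} + 4136} = \frac{1}{\sqrt{-48} + 4136} = \frac{1}{4 i \sqrt{3} + 4136} = \frac{1}{4136 + 4 i \sqrt{3}}$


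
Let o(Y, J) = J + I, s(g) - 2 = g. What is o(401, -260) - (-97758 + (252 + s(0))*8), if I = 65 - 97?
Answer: 95434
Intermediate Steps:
I = -32
s(g) = 2 + g
o(Y, J) = -32 + J (o(Y, J) = J - 32 = -32 + J)
o(401, -260) - (-97758 + (252 + s(0))*8) = (-32 - 260) - (-97758 + (252 + (2 + 0))*8) = -292 - (-97758 + (252 + 2)*8) = -292 - (-97758 + 254*8) = -292 - (-97758 + 2032) = -292 - 1*(-95726) = -292 + 95726 = 95434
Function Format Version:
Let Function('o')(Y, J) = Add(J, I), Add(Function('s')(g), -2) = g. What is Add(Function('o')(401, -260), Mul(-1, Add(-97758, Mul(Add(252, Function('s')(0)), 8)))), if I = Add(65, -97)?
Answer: 95434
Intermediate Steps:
I = -32
Function('s')(g) = Add(2, g)
Function('o')(Y, J) = Add(-32, J) (Function('o')(Y, J) = Add(J, -32) = Add(-32, J))
Add(Function('o')(401, -260), Mul(-1, Add(-97758, Mul(Add(252, Function('s')(0)), 8)))) = Add(Add(-32, -260), Mul(-1, Add(-97758, Mul(Add(252, Add(2, 0)), 8)))) = Add(-292, Mul(-1, Add(-97758, Mul(Add(252, 2), 8)))) = Add(-292, Mul(-1, Add(-97758, Mul(254, 8)))) = Add(-292, Mul(-1, Add(-97758, 2032))) = Add(-292, Mul(-1, -95726)) = Add(-292, 95726) = 95434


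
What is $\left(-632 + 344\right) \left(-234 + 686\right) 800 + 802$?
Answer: $-104139998$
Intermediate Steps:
$\left(-632 + 344\right) \left(-234 + 686\right) 800 + 802 = \left(-288\right) 452 \cdot 800 + 802 = \left(-130176\right) 800 + 802 = -104140800 + 802 = -104139998$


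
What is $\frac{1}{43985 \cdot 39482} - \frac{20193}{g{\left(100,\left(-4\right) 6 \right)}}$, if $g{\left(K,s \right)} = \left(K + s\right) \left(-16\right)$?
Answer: $\frac{922828480127}{55571704640} \approx 16.606$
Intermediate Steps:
$g{\left(K,s \right)} = - 16 K - 16 s$
$\frac{1}{43985 \cdot 39482} - \frac{20193}{g{\left(100,\left(-4\right) 6 \right)}} = \frac{1}{43985 \cdot 39482} - \frac{20193}{\left(-16\right) 100 - 16 \left(\left(-4\right) 6\right)} = \frac{1}{43985} \cdot \frac{1}{39482} - \frac{20193}{-1600 - -384} = \frac{1}{1736615770} - \frac{20193}{-1600 + 384} = \frac{1}{1736615770} - \frac{20193}{-1216} = \frac{1}{1736615770} - - \frac{20193}{1216} = \frac{1}{1736615770} + \frac{20193}{1216} = \frac{922828480127}{55571704640}$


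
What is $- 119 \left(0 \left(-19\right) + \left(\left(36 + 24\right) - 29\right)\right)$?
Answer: $-3689$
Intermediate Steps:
$- 119 \left(0 \left(-19\right) + \left(\left(36 + 24\right) - 29\right)\right) = - 119 \left(0 + \left(60 - 29\right)\right) = - 119 \left(0 + 31\right) = \left(-119\right) 31 = -3689$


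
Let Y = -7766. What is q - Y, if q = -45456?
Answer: -37690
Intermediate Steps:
q - Y = -45456 - 1*(-7766) = -45456 + 7766 = -37690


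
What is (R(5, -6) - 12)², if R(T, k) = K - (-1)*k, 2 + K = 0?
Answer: 400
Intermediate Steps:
K = -2 (K = -2 + 0 = -2)
R(T, k) = -2 + k (R(T, k) = -2 - (-1)*k = -2 + k)
(R(5, -6) - 12)² = ((-2 - 6) - 12)² = (-8 - 12)² = (-20)² = 400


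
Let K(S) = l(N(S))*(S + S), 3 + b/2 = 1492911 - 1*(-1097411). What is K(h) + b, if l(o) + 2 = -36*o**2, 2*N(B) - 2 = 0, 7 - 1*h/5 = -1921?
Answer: 4447998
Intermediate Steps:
h = 9640 (h = 35 - 5*(-1921) = 35 + 9605 = 9640)
N(B) = 1 (N(B) = 1 + (1/2)*0 = 1 + 0 = 1)
l(o) = -2 - 36*o**2
b = 5180638 (b = -6 + 2*(1492911 - 1*(-1097411)) = -6 + 2*(1492911 + 1097411) = -6 + 2*2590322 = -6 + 5180644 = 5180638)
K(S) = -76*S (K(S) = (-2 - 36*1**2)*(S + S) = (-2 - 36*1)*(2*S) = (-2 - 36)*(2*S) = -76*S)
K(h) + b = -76*9640 + 5180638 = -732640 + 5180638 = 4447998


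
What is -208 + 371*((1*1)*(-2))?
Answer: -950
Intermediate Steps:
-208 + 371*((1*1)*(-2)) = -208 + 371*(1*(-2)) = -208 + 371*(-2) = -208 - 742 = -950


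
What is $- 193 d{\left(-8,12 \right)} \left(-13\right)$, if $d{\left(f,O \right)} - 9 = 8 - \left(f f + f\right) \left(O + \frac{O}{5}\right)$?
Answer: $- \frac{9903023}{5} \approx -1.9806 \cdot 10^{6}$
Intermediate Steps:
$d{\left(f,O \right)} = 17 - \frac{6 O \left(f + f^{2}\right)}{5}$ ($d{\left(f,O \right)} = 9 - \left(-8 + \left(f f + f\right) \left(O + \frac{O}{5}\right)\right) = 9 - \left(-8 + \left(f^{2} + f\right) \left(O + O \frac{1}{5}\right)\right) = 9 - \left(-8 + \left(f + f^{2}\right) \left(O + \frac{O}{5}\right)\right) = 9 - \left(-8 + \left(f + f^{2}\right) \frac{6 O}{5}\right) = 9 - \left(-8 + \frac{6 O \left(f + f^{2}\right)}{5}\right) = 17 - \frac{6 O \left(f + f^{2}\right)}{5}$)
$- 193 d{\left(-8,12 \right)} \left(-13\right) = - 193 \left(17 - \frac{72}{5} \left(-8\right) - \frac{72 \left(-8\right)^{2}}{5}\right) \left(-13\right) = - 193 \left(17 + \frac{576}{5} - \frac{72}{5} \cdot 64\right) \left(-13\right) = - 193 \left(17 + \frac{576}{5} - \frac{4608}{5}\right) \left(-13\right) = \left(-193\right) \left(- \frac{3947}{5}\right) \left(-13\right) = \frac{761771}{5} \left(-13\right) = - \frac{9903023}{5}$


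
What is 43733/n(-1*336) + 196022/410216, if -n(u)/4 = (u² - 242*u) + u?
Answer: 16759091551/39764698176 ≈ 0.42146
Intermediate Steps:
n(u) = -4*u² + 964*u (n(u) = -4*((u² - 242*u) + u) = -4*(u² - 241*u) = -4*u² + 964*u)
43733/n(-1*336) + 196022/410216 = 43733/((4*(-1*336)*(241 - (-1)*336))) + 196022/410216 = 43733/((4*(-336)*(241 - 1*(-336)))) + 196022*(1/410216) = 43733/((4*(-336)*(241 + 336))) + 98011/205108 = 43733/((4*(-336)*577)) + 98011/205108 = 43733/(-775488) + 98011/205108 = 43733*(-1/775488) + 98011/205108 = -43733/775488 + 98011/205108 = 16759091551/39764698176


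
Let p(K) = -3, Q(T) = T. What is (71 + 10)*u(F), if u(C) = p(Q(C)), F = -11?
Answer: -243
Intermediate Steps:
u(C) = -3
(71 + 10)*u(F) = (71 + 10)*(-3) = 81*(-3) = -243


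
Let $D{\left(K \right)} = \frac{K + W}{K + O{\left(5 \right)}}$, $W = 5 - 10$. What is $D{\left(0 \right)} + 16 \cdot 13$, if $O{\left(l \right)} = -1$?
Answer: $213$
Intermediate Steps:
$W = -5$ ($W = 5 - 10 = -5$)
$D{\left(K \right)} = \frac{-5 + K}{-1 + K}$ ($D{\left(K \right)} = \frac{K - 5}{K - 1} = \frac{-5 + K}{-1 + K}$)
$D{\left(0 \right)} + 16 \cdot 13 = \frac{-5 + 0}{-1 + 0} + 16 \cdot 13 = \frac{1}{-1} \left(-5\right) + 208 = \left(-1\right) \left(-5\right) + 208 = 5 + 208 = 213$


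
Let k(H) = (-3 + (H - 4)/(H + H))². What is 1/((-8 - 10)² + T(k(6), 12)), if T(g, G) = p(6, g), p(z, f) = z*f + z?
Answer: 6/2269 ≈ 0.0026443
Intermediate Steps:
k(H) = (-3 + (-4 + H)/(2*H))² (k(H) = (-3 + (-4 + H)/((2*H)))² = (-3 + (-4 + H)*(1/(2*H)))² = (-3 + (-4 + H)/(2*H))²)
p(z, f) = z + f*z (p(z, f) = f*z + z = z + f*z)
T(g, G) = 6 + 6*g (T(g, G) = 6*(1 + g) = 6 + 6*g)
1/((-8 - 10)² + T(k(6), 12)) = 1/((-8 - 10)² + (6 + 6*((¼)*(4 + 5*6)²/6²))) = 1/((-18)² + (6 + 6*((¼)*(1/36)*(4 + 30)²))) = 1/(324 + (6 + 6*((¼)*(1/36)*34²))) = 1/(324 + (6 + 6*((¼)*(1/36)*1156))) = 1/(324 + (6 + 6*(289/36))) = 1/(324 + (6 + 289/6)) = 1/(324 + 325/6) = 1/(2269/6) = 6/2269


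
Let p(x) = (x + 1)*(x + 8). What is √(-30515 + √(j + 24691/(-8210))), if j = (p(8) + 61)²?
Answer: √(-2056836111500 + 8210*√2832454589390)/8210 ≈ 174.1*I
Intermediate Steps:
p(x) = (1 + x)*(8 + x)
j = 42025 (j = ((8 + 8² + 9*8) + 61)² = ((8 + 64 + 72) + 61)² = (144 + 61)² = 205² = 42025)
√(-30515 + √(j + 24691/(-8210))) = √(-30515 + √(42025 + 24691/(-8210))) = √(-30515 + √(42025 + 24691*(-1/8210))) = √(-30515 + √(42025 - 24691/8210)) = √(-30515 + √(345000559/8210)) = √(-30515 + √2832454589390/8210)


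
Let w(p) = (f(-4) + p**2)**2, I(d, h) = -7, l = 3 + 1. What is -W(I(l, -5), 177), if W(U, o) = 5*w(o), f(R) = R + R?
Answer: -4905025205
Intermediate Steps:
f(R) = 2*R
l = 4
w(p) = (-8 + p**2)**2 (w(p) = (2*(-4) + p**2)**2 = (-8 + p**2)**2)
W(U, o) = 5*(-8 + o**2)**2
-W(I(l, -5), 177) = -5*(-8 + 177**2)**2 = -5*(-8 + 31329)**2 = -5*31321**2 = -5*981005041 = -1*4905025205 = -4905025205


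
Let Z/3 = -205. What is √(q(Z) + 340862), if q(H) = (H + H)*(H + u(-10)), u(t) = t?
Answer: 2*√277403 ≈ 1053.4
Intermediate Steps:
Z = -615 (Z = 3*(-205) = -615)
q(H) = 2*H*(-10 + H) (q(H) = (H + H)*(H - 10) = (2*H)*(-10 + H) = 2*H*(-10 + H))
√(q(Z) + 340862) = √(2*(-615)*(-10 - 615) + 340862) = √(2*(-615)*(-625) + 340862) = √(768750 + 340862) = √1109612 = 2*√277403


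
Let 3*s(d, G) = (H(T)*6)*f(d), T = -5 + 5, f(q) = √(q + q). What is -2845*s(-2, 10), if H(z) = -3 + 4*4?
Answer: -147940*I ≈ -1.4794e+5*I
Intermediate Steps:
f(q) = √2*√q (f(q) = √(2*q) = √2*√q)
T = 0
H(z) = 13 (H(z) = -3 + 16 = 13)
s(d, G) = 26*√2*√d (s(d, G) = ((13*6)*(√2*√d))/3 = (78*(√2*√d))/3 = (78*√2*√d)/3 = 26*√2*√d)
-2845*s(-2, 10) = -73970*√2*√(-2) = -73970*√2*I*√2 = -147940*I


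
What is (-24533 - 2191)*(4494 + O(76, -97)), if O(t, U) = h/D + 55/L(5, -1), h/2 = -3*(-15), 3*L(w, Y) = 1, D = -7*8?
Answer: -871249167/7 ≈ -1.2446e+8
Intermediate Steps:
D = -56
L(w, Y) = 1/3 (L(w, Y) = (1/3)*1 = 1/3)
h = 90 (h = 2*(-3*(-15)) = 2*45 = 90)
O(t, U) = 4575/28 (O(t, U) = 90/(-56) + 55/(1/3) = 90*(-1/56) + 55*3 = -45/28 + 165 = 4575/28)
(-24533 - 2191)*(4494 + O(76, -97)) = (-24533 - 2191)*(4494 + 4575/28) = -26724*130407/28 = -871249167/7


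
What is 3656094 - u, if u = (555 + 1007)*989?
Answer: 2111276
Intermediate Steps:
u = 1544818 (u = 1562*989 = 1544818)
3656094 - u = 3656094 - 1*1544818 = 3656094 - 1544818 = 2111276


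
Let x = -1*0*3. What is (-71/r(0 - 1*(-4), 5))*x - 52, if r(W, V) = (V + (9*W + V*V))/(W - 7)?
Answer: -52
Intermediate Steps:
x = 0 (x = 0*3 = 0)
r(W, V) = (V + V² + 9*W)/(-7 + W) (r(W, V) = (V + (9*W + V²))/(-7 + W) = (V + (V² + 9*W))/(-7 + W) = (V + V² + 9*W)/(-7 + W))
(-71/r(0 - 1*(-4), 5))*x - 52 = -71*(-7 + (0 - 1*(-4)))/(5 + 5² + 9*(0 - 1*(-4)))*0 - 52 = -71*(-7 + (0 + 4))/(5 + 25 + 9*(0 + 4))*0 - 52 = -71*(-7 + 4)/(5 + 25 + 9*4)*0 - 52 = -71*(-3/(5 + 25 + 36))*0 - 52 = -71/((-⅓*66))*0 - 52 = -71/(-22)*0 - 52 = -71*(-1/22)*0 - 52 = (71/22)*0 - 52 = 0 - 52 = -52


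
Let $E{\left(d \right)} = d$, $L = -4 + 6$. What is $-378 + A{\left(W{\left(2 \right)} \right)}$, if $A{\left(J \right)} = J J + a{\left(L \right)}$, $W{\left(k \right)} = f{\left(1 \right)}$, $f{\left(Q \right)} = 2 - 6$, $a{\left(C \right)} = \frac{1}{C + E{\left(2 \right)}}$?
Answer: $- \frac{1447}{4} \approx -361.75$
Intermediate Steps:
$L = 2$
$a{\left(C \right)} = \frac{1}{2 + C}$ ($a{\left(C \right)} = \frac{1}{C + 2} = \frac{1}{2 + C}$)
$f{\left(Q \right)} = -4$ ($f{\left(Q \right)} = 2 - 6 = -4$)
$W{\left(k \right)} = -4$
$A{\left(J \right)} = \frac{1}{4} + J^{2}$ ($A{\left(J \right)} = J J + \frac{1}{2 + 2} = J^{2} + \frac{1}{4} = \frac{1}{4} + J^{2}$)
$-378 + A{\left(W{\left(2 \right)} \right)} = -378 + \left(\frac{1}{4} + \left(-4\right)^{2}\right) = -378 + \left(\frac{1}{4} + 16\right) = -378 + \frac{65}{4} = - \frac{1447}{4}$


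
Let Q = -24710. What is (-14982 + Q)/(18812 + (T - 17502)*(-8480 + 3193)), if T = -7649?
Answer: -39692/132992149 ≈ -0.00029845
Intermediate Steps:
(-14982 + Q)/(18812 + (T - 17502)*(-8480 + 3193)) = (-14982 - 24710)/(18812 + (-7649 - 17502)*(-8480 + 3193)) = -39692/(18812 - 25151*(-5287)) = -39692/(18812 + 132973337) = -39692/132992149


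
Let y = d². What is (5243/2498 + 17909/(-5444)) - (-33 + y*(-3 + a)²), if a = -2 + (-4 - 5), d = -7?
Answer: -65086647371/6799556 ≈ -9572.2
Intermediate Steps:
a = -11 (a = -2 - 9 = -11)
y = 49 (y = (-7)² = 49)
(5243/2498 + 17909/(-5444)) - (-33 + y*(-3 + a)²) = (5243/2498 + 17909/(-5444)) - (-33 + 49*(-3 - 11)²) = (5243*(1/2498) + 17909*(-1/5444)) - (-33 + 49*(-14)²) = (5243/2498 - 17909/5444) - (-33 + 49*196) = -8096895/6799556 - (-33 + 9604) = -8096895/6799556 - 1*9571 = -8096895/6799556 - 9571 = -65086647371/6799556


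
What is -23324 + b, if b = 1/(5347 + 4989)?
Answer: -241076863/10336 ≈ -23324.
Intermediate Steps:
b = 1/10336 ≈ 9.6749e-5
-23324 + b = -23324 + 1/10336 = -241076863/10336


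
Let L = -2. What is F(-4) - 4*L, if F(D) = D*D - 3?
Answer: 21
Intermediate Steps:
F(D) = -3 + D**2 (F(D) = D**2 - 3 = -3 + D**2)
F(-4) - 4*L = (-3 + (-4)**2) - 4*(-2) = (-3 + 16) + 8 = 13 + 8 = 21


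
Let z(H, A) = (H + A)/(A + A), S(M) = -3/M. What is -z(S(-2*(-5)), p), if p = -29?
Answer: -293/580 ≈ -0.50517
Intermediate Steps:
z(H, A) = (A + H)/(2*A) (z(H, A) = (A + H)/((2*A)) = (A + H)*(1/(2*A)) = (A + H)/(2*A))
-z(S(-2*(-5)), p) = -(-29 - 3/((-2*(-5))))/(2*(-29)) = -(-1)*(-29 - 3/10)/(2*29) = -(-1)*(-293)/(2*29*10) = -1*293/580 = -293/580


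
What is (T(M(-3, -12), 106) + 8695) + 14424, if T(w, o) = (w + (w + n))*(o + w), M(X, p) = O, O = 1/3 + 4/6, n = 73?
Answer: 31144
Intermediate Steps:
O = 1 (O = 1*(⅓) + 4*(⅙) = ⅓ + ⅔ = 1)
M(X, p) = 1
T(w, o) = (73 + 2*w)*(o + w) (T(w, o) = (w + (w + 73))*(o + w) = (w + (73 + w))*(o + w) = (73 + 2*w)*(o + w))
(T(M(-3, -12), 106) + 8695) + 14424 = ((2*1² + 73*106 + 73*1 + 2*106*1) + 8695) + 14424 = ((2*1 + 7738 + 73 + 212) + 8695) + 14424 = ((2 + 7738 + 73 + 212) + 8695) + 14424 = (8025 + 8695) + 14424 = 16720 + 14424 = 31144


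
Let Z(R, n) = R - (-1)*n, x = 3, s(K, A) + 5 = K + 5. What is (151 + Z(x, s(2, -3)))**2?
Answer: 24336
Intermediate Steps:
s(K, A) = K (s(K, A) = -5 + (K + 5) = -5 + (5 + K) = K)
Z(R, n) = R + n
(151 + Z(x, s(2, -3)))**2 = (151 + (3 + 2))**2 = (151 + 5)**2 = 156**2 = 24336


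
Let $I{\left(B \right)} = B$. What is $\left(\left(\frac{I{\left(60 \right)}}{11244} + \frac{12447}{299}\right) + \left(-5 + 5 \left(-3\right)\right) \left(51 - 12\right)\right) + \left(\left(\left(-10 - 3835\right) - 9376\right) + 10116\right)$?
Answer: $- \frac{1076768921}{280163} \approx -3843.4$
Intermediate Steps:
$\left(\left(\frac{I{\left(60 \right)}}{11244} + \frac{12447}{299}\right) + \left(-5 + 5 \left(-3\right)\right) \left(51 - 12\right)\right) + \left(\left(\left(-10 - 3835\right) - 9376\right) + 10116\right) = \left(\left(\frac{60}{11244} + \frac{12447}{299}\right) + \left(-5 + 5 \left(-3\right)\right) \left(51 - 12\right)\right) + \left(\left(\left(-10 - 3835\right) - 9376\right) + 10116\right) = \left(\left(60 \cdot \frac{1}{11244} + 12447 \cdot \frac{1}{299}\right) + \left(-5 - 15\right) 39\right) + \left(\left(\left(-10 - 3835\right) - 9376\right) + 10116\right) = \left(\left(\frac{5}{937} + \frac{12447}{299}\right) - 780\right) + \left(\left(-3845 - 9376\right) + 10116\right) = \left(\frac{11664334}{280163} - 780\right) + \left(-13221 + 10116\right) = - \frac{206862806}{280163} - 3105 = - \frac{1076768921}{280163}$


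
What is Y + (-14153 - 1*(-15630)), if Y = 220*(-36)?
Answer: -6443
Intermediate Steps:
Y = -7920
Y + (-14153 - 1*(-15630)) = -7920 + (-14153 - 1*(-15630)) = -7920 + (-14153 + 15630) = -7920 + 1477 = -6443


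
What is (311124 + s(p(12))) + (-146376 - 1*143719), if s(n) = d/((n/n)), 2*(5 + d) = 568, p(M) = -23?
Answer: 21308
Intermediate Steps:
d = 279 (d = -5 + (½)*568 = -5 + 284 = 279)
s(n) = 279 (s(n) = 279/((n/n)) = 279/1 = 279*1 = 279)
(311124 + s(p(12))) + (-146376 - 1*143719) = (311124 + 279) + (-146376 - 1*143719) = 311403 + (-146376 - 143719) = 311403 - 290095 = 21308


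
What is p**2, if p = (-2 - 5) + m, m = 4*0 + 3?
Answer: 16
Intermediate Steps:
m = 3 (m = 0 + 3 = 3)
p = -4 (p = (-2 - 5) + 3 = -7 + 3 = -4)
p**2 = (-4)**2 = 16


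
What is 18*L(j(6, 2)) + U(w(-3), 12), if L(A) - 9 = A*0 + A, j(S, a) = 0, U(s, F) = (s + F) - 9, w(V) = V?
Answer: 162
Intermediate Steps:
U(s, F) = -9 + F + s (U(s, F) = (F + s) - 9 = -9 + F + s)
L(A) = 9 + A (L(A) = 9 + (A*0 + A) = 9 + (0 + A) = 9 + A)
18*L(j(6, 2)) + U(w(-3), 12) = 18*(9 + 0) + (-9 + 12 - 3) = 18*9 + 0 = 162 + 0 = 162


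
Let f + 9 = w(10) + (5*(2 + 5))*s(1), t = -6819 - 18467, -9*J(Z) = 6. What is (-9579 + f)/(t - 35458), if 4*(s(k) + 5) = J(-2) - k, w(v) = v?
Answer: 117211/728928 ≈ 0.16080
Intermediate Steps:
J(Z) = -⅔ (J(Z) = -⅑*6 = -⅔)
t = -25286
s(k) = -31/6 - k/4 (s(k) = -5 + (-⅔ - k)/4 = -5 + (-⅙ - k/4) = -31/6 - k/4)
f = -2263/12 (f = -9 + (10 + (5*(2 + 5))*(-31/6 - ¼*1)) = -9 + (10 + (5*7)*(-31/6 - ¼)) = -9 + (10 + 35*(-65/12)) = -9 + (10 - 2275/12) = -9 - 2155/12 = -2263/12 ≈ -188.58)
(-9579 + f)/(t - 35458) = (-9579 - 2263/12)/(-25286 - 35458) = -117211/12/(-60744) = -117211/12*(-1/60744) = 117211/728928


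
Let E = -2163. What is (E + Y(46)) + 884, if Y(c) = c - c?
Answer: -1279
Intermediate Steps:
Y(c) = 0
(E + Y(46)) + 884 = (-2163 + 0) + 884 = -2163 + 884 = -1279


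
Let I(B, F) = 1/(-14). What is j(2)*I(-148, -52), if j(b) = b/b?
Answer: -1/14 ≈ -0.071429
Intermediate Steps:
I(B, F) = -1/14
j(b) = 1
j(2)*I(-148, -52) = 1*(-1/14) = -1/14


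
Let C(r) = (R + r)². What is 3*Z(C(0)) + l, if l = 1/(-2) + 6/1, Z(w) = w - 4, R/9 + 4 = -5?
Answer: 39353/2 ≈ 19677.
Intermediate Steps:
R = -81 (R = -36 + 9*(-5) = -36 - 45 = -81)
C(r) = (-81 + r)²
Z(w) = -4 + w
l = 11/2 (l = 1*(-½) + 6*1 = -½ + 6 = 11/2 ≈ 5.5000)
3*Z(C(0)) + l = 3*(-4 + (-81 + 0)²) + 11/2 = 3*(-4 + (-81)²) + 11/2 = 3*(-4 + 6561) + 11/2 = 3*6557 + 11/2 = 19671 + 11/2 = 39353/2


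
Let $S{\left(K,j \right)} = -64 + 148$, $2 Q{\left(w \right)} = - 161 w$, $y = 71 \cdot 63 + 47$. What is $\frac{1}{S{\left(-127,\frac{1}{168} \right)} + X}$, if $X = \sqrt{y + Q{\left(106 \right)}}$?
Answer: $\frac{84}{11069} - \frac{i \sqrt{4013}}{11069} \approx 0.0075888 - 0.005723 i$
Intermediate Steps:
$y = 4520$ ($y = 4473 + 47 = 4520$)
$Q{\left(w \right)} = - \frac{161 w}{2}$ ($Q{\left(w \right)} = \frac{\left(-161\right) w}{2} = - \frac{161 w}{2}$)
$X = i \sqrt{4013}$ ($X = \sqrt{4520 - 8533} = \sqrt{-4013} = i \sqrt{4013} \approx 63.348 i$)
$S{\left(K,j \right)} = 84$
$\frac{1}{S{\left(-127,\frac{1}{168} \right)} + X} = \frac{1}{84 + i \sqrt{4013}}$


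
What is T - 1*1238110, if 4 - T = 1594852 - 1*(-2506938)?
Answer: -5339896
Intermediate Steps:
T = -4101786 (T = 4 - (1594852 - 1*(-2506938)) = 4 - (1594852 + 2506938) = 4 - 1*4101790 = 4 - 4101790 = -4101786)
T - 1*1238110 = -4101786 - 1*1238110 = -4101786 - 1238110 = -5339896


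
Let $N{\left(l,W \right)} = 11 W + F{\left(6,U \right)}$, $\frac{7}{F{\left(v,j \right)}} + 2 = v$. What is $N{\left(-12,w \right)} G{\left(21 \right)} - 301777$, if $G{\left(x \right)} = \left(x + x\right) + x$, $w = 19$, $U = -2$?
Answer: $- \frac{1153999}{4} \approx -2.885 \cdot 10^{5}$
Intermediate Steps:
$F{\left(v,j \right)} = \frac{7}{-2 + v}$
$N{\left(l,W \right)} = \frac{7}{4} + 11 W$ ($N{\left(l,W \right)} = 11 W + \frac{7}{-2 + 6} = 11 W + \frac{7}{4} = \frac{7}{4} + 11 W$)
$G{\left(x \right)} = 3 x$ ($G{\left(x \right)} = 2 x + x = 3 x$)
$N{\left(-12,w \right)} G{\left(21 \right)} - 301777 = \left(\frac{7}{4} + 11 \cdot 19\right) 3 \cdot 21 - 301777 = \left(\frac{7}{4} + 209\right) 63 - 301777 = \frac{843}{4} \cdot 63 - 301777 = \frac{53109}{4} - 301777 = - \frac{1153999}{4}$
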